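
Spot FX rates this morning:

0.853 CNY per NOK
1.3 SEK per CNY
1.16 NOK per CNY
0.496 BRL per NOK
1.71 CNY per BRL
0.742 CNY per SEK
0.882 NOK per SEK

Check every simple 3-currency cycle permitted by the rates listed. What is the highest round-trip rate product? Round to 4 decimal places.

0.9839

BRL→CNY→NOK→BRL: 1.71 × 1.16 × 0.496 = 0.98387
CNY→SEK→NOK→CNY: 1.3 × 0.882 × 0.853 = 0.97805
Maximum is BRL→CNY→NOK→BRL at 0.9839; no arbitrage — every cycle loses value.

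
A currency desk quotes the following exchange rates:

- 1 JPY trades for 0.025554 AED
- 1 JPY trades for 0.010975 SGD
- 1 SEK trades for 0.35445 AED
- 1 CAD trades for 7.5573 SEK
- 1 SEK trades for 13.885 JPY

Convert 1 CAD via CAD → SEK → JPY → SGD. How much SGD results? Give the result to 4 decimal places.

1.1516

1 CAD × 7.5573 = 7.5573 SEK
7.5573 SEK × 13.885 = 104.9331105 JPY
104.9331105 JPY × 0.010975 = 1.1516408877375 SGD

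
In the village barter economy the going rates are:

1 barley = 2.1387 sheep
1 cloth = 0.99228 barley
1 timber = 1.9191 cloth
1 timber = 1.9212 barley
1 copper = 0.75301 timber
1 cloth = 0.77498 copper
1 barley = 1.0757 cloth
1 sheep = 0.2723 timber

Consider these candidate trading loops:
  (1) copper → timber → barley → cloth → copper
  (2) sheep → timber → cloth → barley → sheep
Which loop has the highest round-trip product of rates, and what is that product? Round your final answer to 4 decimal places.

1.2060

(1) 0.75301 × 1.9212 × 1.0757 × 0.77498 = 1.20602
(2) 0.2723 × 1.9191 × 0.99228 × 2.1387 = 1.10899
Highest is cycle (1) at 1.2060 (>1, arbitrage).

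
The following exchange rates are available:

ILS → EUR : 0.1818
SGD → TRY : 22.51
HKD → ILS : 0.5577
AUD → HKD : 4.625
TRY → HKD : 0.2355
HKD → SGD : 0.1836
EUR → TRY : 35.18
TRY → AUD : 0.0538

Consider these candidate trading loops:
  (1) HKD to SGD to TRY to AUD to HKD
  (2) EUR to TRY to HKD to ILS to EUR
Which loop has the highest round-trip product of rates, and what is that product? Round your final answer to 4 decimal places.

(1) 0.1836 × 22.51 × 0.0538 × 4.625 = 1.02835
(2) 35.18 × 0.2355 × 0.5577 × 0.1818 = 0.84000
Highest is cycle (1) at 1.0284 (>1, arbitrage).

1.0284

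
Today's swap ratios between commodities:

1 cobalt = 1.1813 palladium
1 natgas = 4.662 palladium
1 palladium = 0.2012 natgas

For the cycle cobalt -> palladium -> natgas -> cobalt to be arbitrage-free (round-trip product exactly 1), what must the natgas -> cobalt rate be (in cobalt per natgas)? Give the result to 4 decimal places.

Known legs of the cycle: 1.1813 × 0.2012 = 0.23767756
For no arbitrage the full-cycle product must be 1, so the missing rate is 1 / 0.23767756 ≈ 4.207381.

4.2074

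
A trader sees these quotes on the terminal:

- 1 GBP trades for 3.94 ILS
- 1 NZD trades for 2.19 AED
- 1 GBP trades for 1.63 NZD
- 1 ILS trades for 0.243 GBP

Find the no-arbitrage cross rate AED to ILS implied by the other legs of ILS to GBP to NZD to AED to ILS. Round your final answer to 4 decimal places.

1.1528

Known legs of the cycle: 0.243 × 1.63 × 2.19 = 0.8674371
For no arbitrage the full-cycle product must be 1, so the missing rate is 1 / 0.8674371 ≈ 1.152821.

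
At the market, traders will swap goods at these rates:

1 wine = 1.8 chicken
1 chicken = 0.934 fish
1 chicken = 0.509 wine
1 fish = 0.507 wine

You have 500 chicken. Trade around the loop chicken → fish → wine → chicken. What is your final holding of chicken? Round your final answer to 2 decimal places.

500 chicken × 0.934 = 467 fish
467 fish × 0.507 = 236.769 wine
236.769 wine × 1.8 = 426.1842 chicken

426.18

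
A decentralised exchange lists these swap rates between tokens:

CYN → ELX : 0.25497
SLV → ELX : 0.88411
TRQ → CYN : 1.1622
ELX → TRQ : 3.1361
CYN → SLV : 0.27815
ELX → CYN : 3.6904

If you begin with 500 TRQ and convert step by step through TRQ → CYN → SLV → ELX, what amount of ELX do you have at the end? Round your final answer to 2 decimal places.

142.90

500 TRQ × 1.1622 = 581.1 CYN
581.1 CYN × 0.27815 = 161.632965 SLV
161.632965 SLV × 0.88411 = 142.90132068615 ELX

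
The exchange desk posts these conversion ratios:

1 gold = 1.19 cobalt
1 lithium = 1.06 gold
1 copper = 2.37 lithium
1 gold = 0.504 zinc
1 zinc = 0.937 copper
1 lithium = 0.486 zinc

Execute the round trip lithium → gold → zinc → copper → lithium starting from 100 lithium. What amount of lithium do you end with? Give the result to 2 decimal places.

118.64

100 lithium × 1.06 = 106 gold
106 gold × 0.504 = 53.424 zinc
53.424 zinc × 0.937 = 50.058288 copper
50.058288 copper × 2.37 = 118.63814256 lithium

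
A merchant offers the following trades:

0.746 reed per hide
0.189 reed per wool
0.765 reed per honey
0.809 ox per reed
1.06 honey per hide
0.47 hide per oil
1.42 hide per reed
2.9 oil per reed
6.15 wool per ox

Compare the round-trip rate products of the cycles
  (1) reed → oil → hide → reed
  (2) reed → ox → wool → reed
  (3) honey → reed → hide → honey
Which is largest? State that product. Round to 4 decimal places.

1.1515

(1) 2.9 × 0.47 × 0.746 = 1.01680
(2) 0.809 × 6.15 × 0.189 = 0.94034
(3) 0.765 × 1.42 × 1.06 = 1.15148
Highest is cycle (3) at 1.1515 (>1, arbitrage).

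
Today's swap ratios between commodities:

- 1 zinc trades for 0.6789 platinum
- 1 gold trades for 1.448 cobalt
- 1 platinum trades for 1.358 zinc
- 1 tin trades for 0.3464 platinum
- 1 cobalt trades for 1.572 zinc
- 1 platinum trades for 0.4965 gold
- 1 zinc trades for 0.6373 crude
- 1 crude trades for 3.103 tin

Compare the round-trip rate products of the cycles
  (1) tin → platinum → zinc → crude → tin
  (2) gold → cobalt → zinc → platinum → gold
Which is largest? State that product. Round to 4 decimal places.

(1) 0.3464 × 1.358 × 0.6373 × 3.103 = 0.93026
(2) 1.448 × 1.572 × 0.6789 × 0.4965 = 0.76727
Highest is cycle (1) at 0.9303 (≤1, no arbitrage).

0.9303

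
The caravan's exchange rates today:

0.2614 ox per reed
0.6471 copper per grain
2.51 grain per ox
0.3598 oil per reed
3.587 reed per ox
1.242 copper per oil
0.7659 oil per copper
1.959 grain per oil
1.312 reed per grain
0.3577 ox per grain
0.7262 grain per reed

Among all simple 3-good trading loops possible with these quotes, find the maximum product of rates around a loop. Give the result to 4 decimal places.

grain→copper→oil→grain: 0.6471 × 0.7659 × 1.959 = 0.97091
grain→ox→reed→grain: 0.3577 × 3.587 × 0.7262 = 0.93177
grain→reed→oil→grain: 1.312 × 0.3598 × 1.959 = 0.92476
grain→reed→ox→grain: 1.312 × 0.2614 × 2.51 = 0.86082
Maximum is grain→copper→oil→grain at 0.9709; no arbitrage — every cycle loses value.

0.9709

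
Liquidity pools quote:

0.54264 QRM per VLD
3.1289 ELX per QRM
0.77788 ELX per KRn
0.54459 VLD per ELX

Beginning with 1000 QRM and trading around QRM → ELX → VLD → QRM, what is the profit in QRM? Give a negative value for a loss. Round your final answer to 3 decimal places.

1000 QRM × 3.1289 = 3128.9 ELX
3128.9 ELX × 0.54459 = 1703.967651 VLD
1703.967651 VLD × 0.54264 = 924.64100613864 QRM
Net change: 924.64100613864 − 1000 = -75.35899386136 QRM

-75.359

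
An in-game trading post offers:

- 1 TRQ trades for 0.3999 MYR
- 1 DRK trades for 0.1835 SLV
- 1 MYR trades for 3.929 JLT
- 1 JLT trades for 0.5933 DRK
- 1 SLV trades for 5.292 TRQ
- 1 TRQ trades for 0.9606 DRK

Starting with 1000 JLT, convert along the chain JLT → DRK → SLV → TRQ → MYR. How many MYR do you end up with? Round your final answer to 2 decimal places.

1000 JLT × 0.5933 = 593.3 DRK
593.3 DRK × 0.1835 = 108.87055 SLV
108.87055 SLV × 5.292 = 576.1429506 TRQ
576.1429506 TRQ × 0.3999 = 230.39956594494 MYR

230.40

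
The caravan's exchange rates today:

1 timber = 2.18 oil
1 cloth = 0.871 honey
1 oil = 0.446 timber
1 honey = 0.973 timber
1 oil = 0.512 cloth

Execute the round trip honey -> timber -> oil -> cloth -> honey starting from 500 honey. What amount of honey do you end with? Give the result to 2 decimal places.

472.96

500 honey × 0.973 = 486.5 timber
486.5 timber × 2.18 = 1060.57 oil
1060.57 oil × 0.512 = 543.01184 cloth
543.01184 cloth × 0.871 = 472.96331264 honey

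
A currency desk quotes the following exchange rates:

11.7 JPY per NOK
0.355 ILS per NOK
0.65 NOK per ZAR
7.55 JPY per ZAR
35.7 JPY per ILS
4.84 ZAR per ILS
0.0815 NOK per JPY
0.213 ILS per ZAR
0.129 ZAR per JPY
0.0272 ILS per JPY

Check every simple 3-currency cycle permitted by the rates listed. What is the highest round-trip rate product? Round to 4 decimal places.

1.1168

ZAR→NOK→ILS→ZAR: 0.65 × 0.355 × 4.84 = 1.11683
NOK→ILS→JPY→NOK: 0.355 × 35.7 × 0.0815 = 1.03289
ZAR→JPY→ILS→ZAR: 7.55 × 0.0272 × 4.84 = 0.99394
ZAR→NOK→JPY→ZAR: 0.65 × 11.7 × 0.129 = 0.98105
ZAR→ILS→JPY→ZAR: 0.213 × 35.7 × 0.129 = 0.98093
Maximum is ZAR→NOK→ILS→ZAR at 1.1168; arbitrage exists.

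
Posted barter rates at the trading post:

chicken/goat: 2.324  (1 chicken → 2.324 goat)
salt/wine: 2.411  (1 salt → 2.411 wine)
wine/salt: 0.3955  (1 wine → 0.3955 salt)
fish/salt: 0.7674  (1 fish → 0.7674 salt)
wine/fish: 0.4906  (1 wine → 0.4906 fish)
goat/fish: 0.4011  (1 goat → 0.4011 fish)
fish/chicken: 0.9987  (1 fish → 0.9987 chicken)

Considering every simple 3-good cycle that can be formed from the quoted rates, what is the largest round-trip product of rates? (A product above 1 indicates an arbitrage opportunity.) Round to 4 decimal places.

0.9309

chicken→goat→fish→chicken: 2.324 × 0.4011 × 0.9987 = 0.93094
wine→fish→salt→wine: 0.4906 × 0.7674 × 2.411 = 0.90771
Maximum is chicken→goat→fish→chicken at 0.9309; no arbitrage — every cycle loses value.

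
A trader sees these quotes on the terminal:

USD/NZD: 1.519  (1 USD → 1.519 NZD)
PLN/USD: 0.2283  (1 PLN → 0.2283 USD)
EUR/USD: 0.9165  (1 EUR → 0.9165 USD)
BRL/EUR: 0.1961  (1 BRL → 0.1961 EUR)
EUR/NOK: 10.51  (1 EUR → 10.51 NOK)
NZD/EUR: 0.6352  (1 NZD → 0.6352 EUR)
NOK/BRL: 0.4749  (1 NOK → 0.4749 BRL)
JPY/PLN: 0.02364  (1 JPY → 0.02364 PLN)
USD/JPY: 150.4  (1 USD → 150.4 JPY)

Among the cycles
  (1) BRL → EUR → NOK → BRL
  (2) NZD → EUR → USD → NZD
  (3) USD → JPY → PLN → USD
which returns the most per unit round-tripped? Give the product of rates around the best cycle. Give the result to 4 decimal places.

(1) 0.1961 × 10.51 × 0.4749 = 0.97877
(2) 0.6352 × 0.9165 × 1.519 = 0.88430
(3) 150.4 × 0.02364 × 0.2283 = 0.81171
Highest is cycle (1) at 0.9788 (≤1, no arbitrage).

0.9788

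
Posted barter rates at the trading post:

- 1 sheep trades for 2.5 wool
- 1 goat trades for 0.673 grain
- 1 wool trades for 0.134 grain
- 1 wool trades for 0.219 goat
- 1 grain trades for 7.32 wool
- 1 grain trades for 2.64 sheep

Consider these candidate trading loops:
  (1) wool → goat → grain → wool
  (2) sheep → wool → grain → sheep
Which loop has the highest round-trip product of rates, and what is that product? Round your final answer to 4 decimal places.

1.0789

(1) 0.219 × 0.673 × 7.32 = 1.07887
(2) 2.5 × 0.134 × 2.64 = 0.88440
Highest is cycle (1) at 1.0789 (>1, arbitrage).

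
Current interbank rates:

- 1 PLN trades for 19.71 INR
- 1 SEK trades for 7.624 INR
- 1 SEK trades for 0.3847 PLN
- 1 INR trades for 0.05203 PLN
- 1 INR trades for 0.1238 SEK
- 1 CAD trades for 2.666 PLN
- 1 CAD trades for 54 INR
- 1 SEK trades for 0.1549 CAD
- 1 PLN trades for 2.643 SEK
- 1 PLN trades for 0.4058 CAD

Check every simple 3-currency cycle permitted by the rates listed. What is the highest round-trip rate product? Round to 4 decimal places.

INR→PLN→CAD→INR: 0.05203 × 0.4058 × 54 = 1.14014
CAD→PLN→SEK→CAD: 2.666 × 2.643 × 0.1549 = 1.09146
INR→PLN→SEK→INR: 0.05203 × 2.643 × 7.624 = 1.04842
INR→SEK→CAD→INR: 0.1238 × 0.1549 × 54 = 1.03554
INR→SEK→PLN→INR: 0.1238 × 0.3847 × 19.71 = 0.93871
Maximum is INR→PLN→CAD→INR at 1.1401; arbitrage exists.

1.1401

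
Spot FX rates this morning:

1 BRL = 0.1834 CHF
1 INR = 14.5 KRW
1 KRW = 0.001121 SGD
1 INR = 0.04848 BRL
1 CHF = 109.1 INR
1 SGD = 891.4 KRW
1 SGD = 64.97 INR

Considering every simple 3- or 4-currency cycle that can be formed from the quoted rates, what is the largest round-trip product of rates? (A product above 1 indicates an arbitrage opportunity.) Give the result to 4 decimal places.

KRW→SGD→INR→KRW: 0.001121 × 64.97 × 14.5 = 1.05605
INR→BRL→CHF→INR: 0.04848 × 0.1834 × 109.1 = 0.97003
Maximum is KRW→SGD→INR→KRW at 1.0561; arbitrage exists.

1.0561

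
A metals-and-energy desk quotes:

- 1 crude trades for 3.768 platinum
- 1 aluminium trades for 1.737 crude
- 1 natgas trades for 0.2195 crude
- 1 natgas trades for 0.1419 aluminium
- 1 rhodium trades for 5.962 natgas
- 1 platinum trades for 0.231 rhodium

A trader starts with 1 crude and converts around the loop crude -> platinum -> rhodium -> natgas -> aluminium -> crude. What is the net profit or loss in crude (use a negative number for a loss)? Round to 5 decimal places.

0.27908

1 crude × 3.768 = 3.768 platinum
3.768 platinum × 0.231 = 0.870408 rhodium
0.870408 rhodium × 5.962 = 5.189372496 natgas
5.189372496 natgas × 0.1419 = 0.7363719571824 aluminium
0.7363719571824 aluminium × 1.737 = 1.2790780896258288 crude
Net change: 1.2790780896258288 − 1 = 0.2790780896258288 crude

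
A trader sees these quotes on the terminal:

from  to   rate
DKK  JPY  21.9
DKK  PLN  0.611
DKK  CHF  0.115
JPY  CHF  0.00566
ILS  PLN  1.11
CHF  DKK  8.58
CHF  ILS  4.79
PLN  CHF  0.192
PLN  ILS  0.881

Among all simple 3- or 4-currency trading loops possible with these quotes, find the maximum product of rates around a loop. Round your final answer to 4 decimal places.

JPY→CHF→DKK→JPY: 0.00566 × 8.58 × 21.9 = 1.06353
CHF→ILS→PLN→CHF: 4.79 × 1.11 × 0.192 = 1.02084
CHF→DKK→PLN→CHF: 8.58 × 0.611 × 0.192 = 1.00654
Maximum is JPY→CHF→DKK→JPY at 1.0635; arbitrage exists.

1.0635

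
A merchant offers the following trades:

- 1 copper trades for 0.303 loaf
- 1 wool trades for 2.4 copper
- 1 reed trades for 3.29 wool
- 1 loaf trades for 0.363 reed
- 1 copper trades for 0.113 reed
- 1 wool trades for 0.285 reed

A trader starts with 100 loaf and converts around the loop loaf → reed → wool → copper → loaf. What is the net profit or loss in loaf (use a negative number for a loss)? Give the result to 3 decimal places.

100 loaf × 0.363 = 36.3 reed
36.3 reed × 3.29 = 119.427 wool
119.427 wool × 2.4 = 286.6248 copper
286.6248 copper × 0.303 = 86.8473144 loaf
Net change: 86.8473144 − 100 = -13.1526856 loaf

-13.153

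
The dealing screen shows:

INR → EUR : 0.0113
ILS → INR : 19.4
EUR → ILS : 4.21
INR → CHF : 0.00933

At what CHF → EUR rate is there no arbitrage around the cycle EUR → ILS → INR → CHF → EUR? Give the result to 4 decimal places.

1.3123

Known legs of the cycle: 4.21 × 19.4 × 0.00933 = 0.76201842
For no arbitrage the full-cycle product must be 1, so the missing rate is 1 / 0.76201842 ≈ 1.312304.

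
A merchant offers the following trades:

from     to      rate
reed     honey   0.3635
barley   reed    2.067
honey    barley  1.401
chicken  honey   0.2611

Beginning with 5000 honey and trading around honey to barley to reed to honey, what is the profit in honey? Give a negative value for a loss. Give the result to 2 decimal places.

263.24

5000 honey × 1.401 = 7005 barley
7005 barley × 2.067 = 14479.335 reed
14479.335 reed × 0.3635 = 5263.2382725 honey
Net change: 5263.2382725 − 5000 = 263.2382725 honey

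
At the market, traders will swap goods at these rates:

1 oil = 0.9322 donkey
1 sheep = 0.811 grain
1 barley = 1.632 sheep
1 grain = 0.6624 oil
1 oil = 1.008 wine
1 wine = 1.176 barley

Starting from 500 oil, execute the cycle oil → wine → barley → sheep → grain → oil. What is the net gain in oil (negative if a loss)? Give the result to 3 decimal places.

19.636

500 oil × 1.008 = 504 wine
504 wine × 1.176 = 592.704 barley
592.704 barley × 1.632 = 967.292928 sheep
967.292928 sheep × 0.811 = 784.474564608 grain
784.474564608 grain × 0.6624 = 519.6359515963392 oil
Net change: 519.6359515963392 − 500 = 19.6359515963392 oil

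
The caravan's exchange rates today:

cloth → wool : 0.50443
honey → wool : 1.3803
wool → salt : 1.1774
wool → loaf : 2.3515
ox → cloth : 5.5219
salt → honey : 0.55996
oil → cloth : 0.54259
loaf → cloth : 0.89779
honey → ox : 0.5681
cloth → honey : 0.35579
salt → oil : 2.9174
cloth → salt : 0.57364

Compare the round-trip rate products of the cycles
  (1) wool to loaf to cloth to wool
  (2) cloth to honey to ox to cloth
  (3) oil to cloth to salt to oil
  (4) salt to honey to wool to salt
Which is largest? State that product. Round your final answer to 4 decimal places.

(1) 2.3515 × 0.89779 × 0.50443 = 1.06493
(2) 0.35579 × 0.5681 × 5.5219 = 1.11611
(3) 0.54259 × 0.57364 × 2.9174 = 0.90804
(4) 0.55996 × 1.3803 × 1.1774 = 0.91003
Highest is cycle (2) at 1.1161 (>1, arbitrage).

1.1161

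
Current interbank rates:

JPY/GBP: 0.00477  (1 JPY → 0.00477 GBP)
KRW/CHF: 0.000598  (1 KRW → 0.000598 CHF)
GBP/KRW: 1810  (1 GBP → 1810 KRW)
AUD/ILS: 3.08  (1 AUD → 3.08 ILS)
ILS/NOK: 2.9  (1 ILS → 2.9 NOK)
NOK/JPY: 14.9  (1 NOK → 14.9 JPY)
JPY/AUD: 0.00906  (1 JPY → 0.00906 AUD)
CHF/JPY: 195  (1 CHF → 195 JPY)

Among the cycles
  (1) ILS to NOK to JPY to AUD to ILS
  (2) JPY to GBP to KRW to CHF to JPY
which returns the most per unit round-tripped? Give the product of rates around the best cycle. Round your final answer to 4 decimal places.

1.2058

(1) 2.9 × 14.9 × 0.00906 × 3.08 = 1.20577
(2) 0.00477 × 1810 × 0.000598 × 195 = 1.00678
Highest is cycle (1) at 1.2058 (>1, arbitrage).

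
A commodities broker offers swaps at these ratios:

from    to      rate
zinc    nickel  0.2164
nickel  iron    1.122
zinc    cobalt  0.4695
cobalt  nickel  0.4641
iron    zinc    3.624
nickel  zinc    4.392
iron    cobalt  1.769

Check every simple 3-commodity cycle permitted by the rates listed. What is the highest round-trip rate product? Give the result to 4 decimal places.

zinc→cobalt→nickel→zinc: 0.4695 × 0.4641 × 4.392 = 0.95699
iron→cobalt→nickel→iron: 1.769 × 0.4641 × 1.122 = 0.92115
iron→zinc→nickel→iron: 3.624 × 0.2164 × 1.122 = 0.87991
Maximum is zinc→cobalt→nickel→zinc at 0.9570; no arbitrage — every cycle loses value.

0.9570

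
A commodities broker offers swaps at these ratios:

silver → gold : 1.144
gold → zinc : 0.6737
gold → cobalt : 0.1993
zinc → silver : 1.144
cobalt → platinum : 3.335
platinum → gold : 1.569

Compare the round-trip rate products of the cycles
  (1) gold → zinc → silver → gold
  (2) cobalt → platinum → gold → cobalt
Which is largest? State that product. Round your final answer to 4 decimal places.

1.0429

(1) 0.6737 × 1.144 × 1.144 = 0.88170
(2) 3.335 × 1.569 × 0.1993 = 1.04286
Highest is cycle (2) at 1.0429 (>1, arbitrage).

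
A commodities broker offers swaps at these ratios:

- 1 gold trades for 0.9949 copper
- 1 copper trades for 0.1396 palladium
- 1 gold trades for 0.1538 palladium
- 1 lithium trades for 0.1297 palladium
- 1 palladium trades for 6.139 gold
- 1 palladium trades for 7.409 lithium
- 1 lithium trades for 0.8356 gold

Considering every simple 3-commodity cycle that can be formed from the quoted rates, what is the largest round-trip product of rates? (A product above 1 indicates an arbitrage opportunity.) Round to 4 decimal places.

0.9522

lithium→gold→palladium→lithium: 0.8356 × 0.1538 × 7.409 = 0.95217
palladium→gold→copper→palladium: 6.139 × 0.9949 × 0.1396 = 0.85263
Maximum is lithium→gold→palladium→lithium at 0.9522; no arbitrage — every cycle loses value.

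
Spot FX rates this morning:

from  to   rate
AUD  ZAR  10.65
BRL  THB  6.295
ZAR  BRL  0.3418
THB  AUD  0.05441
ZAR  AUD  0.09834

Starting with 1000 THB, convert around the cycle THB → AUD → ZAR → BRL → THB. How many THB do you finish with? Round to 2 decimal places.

1000 THB × 0.05441 = 54.41 AUD
54.41 AUD × 10.65 = 579.4665 ZAR
579.4665 ZAR × 0.3418 = 198.0616497 BRL
198.0616497 BRL × 6.295 = 1246.7980848615 THB

1246.80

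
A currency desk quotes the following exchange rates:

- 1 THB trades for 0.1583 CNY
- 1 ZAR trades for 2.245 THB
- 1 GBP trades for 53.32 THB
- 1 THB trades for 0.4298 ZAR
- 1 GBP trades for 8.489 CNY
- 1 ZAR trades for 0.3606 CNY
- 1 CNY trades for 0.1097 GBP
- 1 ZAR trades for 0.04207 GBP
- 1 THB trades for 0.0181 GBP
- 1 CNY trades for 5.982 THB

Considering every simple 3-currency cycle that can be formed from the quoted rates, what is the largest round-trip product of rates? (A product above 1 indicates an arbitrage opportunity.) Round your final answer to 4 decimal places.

THB→ZAR→GBP→THB: 0.4298 × 0.04207 × 53.32 = 0.96412
THB→ZAR→CNY→THB: 0.4298 × 0.3606 × 5.982 = 0.92713
THB→CNY→GBP→THB: 0.1583 × 0.1097 × 53.32 = 0.92593
THB→GBP→CNY→THB: 0.0181 × 8.489 × 5.982 = 0.91914
Maximum is THB→ZAR→GBP→THB at 0.9641; no arbitrage — every cycle loses value.

0.9641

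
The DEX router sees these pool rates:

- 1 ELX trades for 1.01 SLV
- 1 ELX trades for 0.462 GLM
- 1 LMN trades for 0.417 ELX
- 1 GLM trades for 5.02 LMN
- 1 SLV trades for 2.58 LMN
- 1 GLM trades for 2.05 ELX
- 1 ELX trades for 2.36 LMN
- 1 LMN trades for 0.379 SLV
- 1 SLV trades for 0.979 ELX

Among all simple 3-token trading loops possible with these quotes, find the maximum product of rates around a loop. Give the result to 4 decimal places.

ELX→SLV→LMN→ELX: 1.01 × 2.58 × 0.417 = 1.08662
ELX→GLM→LMN→ELX: 0.462 × 5.02 × 0.417 = 0.96712
ELX→LMN→SLV→ELX: 2.36 × 0.379 × 0.979 = 0.87566
Maximum is ELX→SLV→LMN→ELX at 1.0866; arbitrage exists.

1.0866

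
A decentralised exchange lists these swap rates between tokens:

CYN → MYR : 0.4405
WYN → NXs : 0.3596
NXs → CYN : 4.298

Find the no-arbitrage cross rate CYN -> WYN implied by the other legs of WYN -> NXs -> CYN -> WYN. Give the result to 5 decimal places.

Known legs of the cycle: 0.3596 × 4.298 = 1.5455608
For no arbitrage the full-cycle product must be 1, so the missing rate is 1 / 1.5455608 ≈ 0.6470143.

0.64701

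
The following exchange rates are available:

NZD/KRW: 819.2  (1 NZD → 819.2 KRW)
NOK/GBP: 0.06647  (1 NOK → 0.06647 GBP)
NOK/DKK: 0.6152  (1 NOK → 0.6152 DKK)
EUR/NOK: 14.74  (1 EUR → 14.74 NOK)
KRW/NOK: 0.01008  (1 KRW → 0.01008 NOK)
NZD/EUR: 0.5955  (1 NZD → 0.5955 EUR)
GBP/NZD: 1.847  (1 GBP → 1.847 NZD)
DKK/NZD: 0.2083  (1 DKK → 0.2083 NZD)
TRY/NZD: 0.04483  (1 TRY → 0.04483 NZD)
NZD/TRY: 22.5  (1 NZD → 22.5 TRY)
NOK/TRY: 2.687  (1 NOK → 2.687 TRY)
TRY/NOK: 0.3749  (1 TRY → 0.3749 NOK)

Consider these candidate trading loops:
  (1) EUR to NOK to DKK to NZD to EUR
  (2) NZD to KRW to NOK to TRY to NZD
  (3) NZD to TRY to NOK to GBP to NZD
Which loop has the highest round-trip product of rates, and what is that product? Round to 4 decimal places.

1.1248

(1) 14.74 × 0.6152 × 0.2083 × 0.5955 = 1.12482
(2) 819.2 × 0.01008 × 2.687 × 0.04483 = 0.99469
(3) 22.5 × 0.3749 × 0.06647 × 1.847 = 1.03560
Highest is cycle (1) at 1.1248 (>1, arbitrage).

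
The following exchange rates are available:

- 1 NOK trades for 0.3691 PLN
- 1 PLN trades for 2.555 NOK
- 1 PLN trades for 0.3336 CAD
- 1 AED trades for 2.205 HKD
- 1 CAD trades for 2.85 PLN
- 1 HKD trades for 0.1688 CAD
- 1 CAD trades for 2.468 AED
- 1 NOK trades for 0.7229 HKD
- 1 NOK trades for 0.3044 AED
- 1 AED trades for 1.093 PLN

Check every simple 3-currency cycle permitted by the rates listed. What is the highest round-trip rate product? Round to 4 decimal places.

0.9186

HKD→CAD→AED→HKD: 0.1688 × 2.468 × 2.205 = 0.91860
CAD→AED→PLN→CAD: 2.468 × 1.093 × 0.3336 = 0.89989
PLN→NOK→AED→PLN: 2.555 × 0.3044 × 1.093 = 0.85007
Maximum is HKD→CAD→AED→HKD at 0.9186; no arbitrage — every cycle loses value.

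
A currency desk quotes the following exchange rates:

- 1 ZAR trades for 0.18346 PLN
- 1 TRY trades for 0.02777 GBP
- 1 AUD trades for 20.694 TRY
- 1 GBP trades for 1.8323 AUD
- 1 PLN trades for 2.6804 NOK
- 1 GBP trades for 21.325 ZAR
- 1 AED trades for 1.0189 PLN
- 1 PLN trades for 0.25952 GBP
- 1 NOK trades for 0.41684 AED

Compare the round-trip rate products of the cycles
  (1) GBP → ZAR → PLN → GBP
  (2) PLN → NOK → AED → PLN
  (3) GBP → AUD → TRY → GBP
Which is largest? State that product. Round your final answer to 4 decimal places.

1.1384

(1) 21.325 × 0.18346 × 0.25952 = 1.01532
(2) 2.6804 × 0.41684 × 1.0189 = 1.13841
(3) 1.8323 × 20.694 × 0.02777 = 1.05297
Highest is cycle (2) at 1.1384 (>1, arbitrage).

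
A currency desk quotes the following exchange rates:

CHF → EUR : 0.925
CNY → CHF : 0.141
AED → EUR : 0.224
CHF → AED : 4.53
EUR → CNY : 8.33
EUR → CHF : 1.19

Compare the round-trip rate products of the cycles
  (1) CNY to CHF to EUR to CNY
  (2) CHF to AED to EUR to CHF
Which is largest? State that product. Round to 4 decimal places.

1.2075

(1) 0.141 × 0.925 × 8.33 = 1.08644
(2) 4.53 × 0.224 × 1.19 = 1.20752
Highest is cycle (2) at 1.2075 (>1, arbitrage).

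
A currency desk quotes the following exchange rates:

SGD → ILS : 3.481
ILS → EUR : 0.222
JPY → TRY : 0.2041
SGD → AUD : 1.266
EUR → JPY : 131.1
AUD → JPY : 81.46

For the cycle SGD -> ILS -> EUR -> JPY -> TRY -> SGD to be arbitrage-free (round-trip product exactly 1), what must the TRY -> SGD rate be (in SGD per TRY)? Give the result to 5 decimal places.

0.04836

Known legs of the cycle: 3.481 × 0.222 × 131.1 × 0.2041 = 20.67772209282
For no arbitrage the full-cycle product must be 1, so the missing rate is 1 / 20.67772209282 ≈ 0.0483612.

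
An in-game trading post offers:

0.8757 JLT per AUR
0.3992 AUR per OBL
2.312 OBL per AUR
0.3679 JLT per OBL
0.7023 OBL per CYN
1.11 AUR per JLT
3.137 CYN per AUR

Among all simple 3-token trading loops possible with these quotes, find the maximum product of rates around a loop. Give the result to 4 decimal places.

AUR→OBL→JLT→AUR: 2.312 × 0.3679 × 1.11 = 0.94415
CYN→OBL→AUR→CYN: 0.7023 × 0.3992 × 3.137 = 0.87948
Maximum is AUR→OBL→JLT→AUR at 0.9441; no arbitrage — every cycle loses value.

0.9441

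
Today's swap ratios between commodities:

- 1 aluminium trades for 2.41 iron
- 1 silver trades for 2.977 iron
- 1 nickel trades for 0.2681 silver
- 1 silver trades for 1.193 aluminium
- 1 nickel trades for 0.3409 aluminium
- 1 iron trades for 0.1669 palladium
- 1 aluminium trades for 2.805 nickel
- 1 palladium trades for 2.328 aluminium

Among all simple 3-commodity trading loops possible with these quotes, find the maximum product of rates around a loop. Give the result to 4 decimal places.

0.9364

palladium→aluminium→iron→palladium: 2.328 × 2.41 × 0.1669 = 0.93639
silver→aluminium→nickel→silver: 1.193 × 2.805 × 0.2681 = 0.89716
Maximum is palladium→aluminium→iron→palladium at 0.9364; no arbitrage — every cycle loses value.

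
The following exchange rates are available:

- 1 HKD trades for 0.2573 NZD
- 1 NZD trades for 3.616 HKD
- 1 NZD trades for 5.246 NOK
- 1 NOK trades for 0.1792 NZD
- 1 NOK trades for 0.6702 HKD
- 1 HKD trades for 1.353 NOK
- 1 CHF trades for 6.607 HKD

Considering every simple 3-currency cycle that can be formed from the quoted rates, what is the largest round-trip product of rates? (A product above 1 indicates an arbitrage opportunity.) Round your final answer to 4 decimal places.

NZD→NOK→HKD→NZD: 5.246 × 0.6702 × 0.2573 = 0.90463
NZD→HKD→NOK→NZD: 3.616 × 1.353 × 0.1792 = 0.87673
Maximum is NZD→NOK→HKD→NZD at 0.9046; no arbitrage — every cycle loses value.

0.9046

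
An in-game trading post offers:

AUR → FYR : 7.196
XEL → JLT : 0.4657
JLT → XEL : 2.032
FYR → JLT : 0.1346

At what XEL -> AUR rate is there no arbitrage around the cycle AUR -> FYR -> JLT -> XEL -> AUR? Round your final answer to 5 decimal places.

0.50809

Known legs of the cycle: 7.196 × 0.1346 × 2.032 = 1.9681578112
For no arbitrage the full-cycle product must be 1, so the missing rate is 1 / 1.9681578112 ≈ 0.5080893.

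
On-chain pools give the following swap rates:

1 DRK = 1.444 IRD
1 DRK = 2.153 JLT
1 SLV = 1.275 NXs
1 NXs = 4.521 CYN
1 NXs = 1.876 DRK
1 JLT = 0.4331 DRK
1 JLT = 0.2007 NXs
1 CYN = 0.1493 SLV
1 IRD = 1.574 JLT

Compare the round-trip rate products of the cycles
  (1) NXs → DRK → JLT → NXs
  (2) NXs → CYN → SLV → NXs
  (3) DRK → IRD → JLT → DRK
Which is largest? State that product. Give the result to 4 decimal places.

0.9844

(1) 1.876 × 2.153 × 0.2007 = 0.81063
(2) 4.521 × 0.1493 × 1.275 = 0.86061
(3) 1.444 × 1.574 × 0.4331 = 0.98437
Highest is cycle (3) at 0.9844 (≤1, no arbitrage).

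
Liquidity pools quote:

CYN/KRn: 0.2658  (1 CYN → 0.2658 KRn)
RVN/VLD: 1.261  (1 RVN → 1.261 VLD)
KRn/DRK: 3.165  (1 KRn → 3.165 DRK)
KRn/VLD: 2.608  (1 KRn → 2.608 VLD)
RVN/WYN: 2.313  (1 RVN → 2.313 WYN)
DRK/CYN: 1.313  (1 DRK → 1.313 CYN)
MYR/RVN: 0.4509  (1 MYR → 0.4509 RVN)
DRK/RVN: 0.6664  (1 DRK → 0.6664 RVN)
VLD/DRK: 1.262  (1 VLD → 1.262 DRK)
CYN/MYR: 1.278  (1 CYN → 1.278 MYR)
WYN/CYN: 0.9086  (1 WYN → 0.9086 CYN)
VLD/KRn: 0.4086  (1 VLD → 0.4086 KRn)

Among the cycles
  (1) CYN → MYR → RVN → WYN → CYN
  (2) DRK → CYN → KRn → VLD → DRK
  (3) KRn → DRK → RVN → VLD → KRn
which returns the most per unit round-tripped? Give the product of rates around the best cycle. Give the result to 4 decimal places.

1.2110

(1) 1.278 × 0.4509 × 2.313 × 0.9086 = 1.21104
(2) 1.313 × 0.2658 × 2.608 × 1.262 = 1.14865
(3) 3.165 × 0.6664 × 1.261 × 0.4086 = 1.08673
Highest is cycle (1) at 1.2110 (>1, arbitrage).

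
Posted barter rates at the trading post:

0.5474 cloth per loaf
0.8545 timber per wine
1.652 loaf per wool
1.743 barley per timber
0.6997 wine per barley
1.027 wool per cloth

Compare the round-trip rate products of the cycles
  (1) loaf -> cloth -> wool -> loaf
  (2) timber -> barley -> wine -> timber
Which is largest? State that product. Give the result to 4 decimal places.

1.0421

(1) 0.5474 × 1.027 × 1.652 = 0.92872
(2) 1.743 × 0.6997 × 0.8545 = 1.04213
Highest is cycle (2) at 1.0421 (>1, arbitrage).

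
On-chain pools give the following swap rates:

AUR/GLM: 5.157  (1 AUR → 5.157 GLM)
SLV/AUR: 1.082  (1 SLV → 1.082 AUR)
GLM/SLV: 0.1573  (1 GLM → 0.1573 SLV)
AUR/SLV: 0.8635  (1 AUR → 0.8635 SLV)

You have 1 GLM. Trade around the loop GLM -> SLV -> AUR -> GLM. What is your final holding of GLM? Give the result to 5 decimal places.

0.87771

1 GLM × 0.1573 = 0.1573 SLV
0.1573 SLV × 1.082 = 0.1701986 AUR
0.1701986 AUR × 5.157 = 0.8777141802 GLM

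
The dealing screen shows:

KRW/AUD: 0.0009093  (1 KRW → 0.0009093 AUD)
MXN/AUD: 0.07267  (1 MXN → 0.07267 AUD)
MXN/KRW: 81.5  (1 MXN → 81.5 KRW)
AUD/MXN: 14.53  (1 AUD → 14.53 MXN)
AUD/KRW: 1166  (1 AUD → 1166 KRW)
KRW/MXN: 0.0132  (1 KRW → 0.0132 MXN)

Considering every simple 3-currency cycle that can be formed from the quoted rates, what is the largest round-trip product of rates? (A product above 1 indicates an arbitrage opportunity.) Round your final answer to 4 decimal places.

1.1185

MXN→AUD→KRW→MXN: 0.07267 × 1166 × 0.0132 = 1.11848
MXN→KRW→AUD→MXN: 81.5 × 0.0009093 × 14.53 = 1.07679
Maximum is MXN→AUD→KRW→MXN at 1.1185; arbitrage exists.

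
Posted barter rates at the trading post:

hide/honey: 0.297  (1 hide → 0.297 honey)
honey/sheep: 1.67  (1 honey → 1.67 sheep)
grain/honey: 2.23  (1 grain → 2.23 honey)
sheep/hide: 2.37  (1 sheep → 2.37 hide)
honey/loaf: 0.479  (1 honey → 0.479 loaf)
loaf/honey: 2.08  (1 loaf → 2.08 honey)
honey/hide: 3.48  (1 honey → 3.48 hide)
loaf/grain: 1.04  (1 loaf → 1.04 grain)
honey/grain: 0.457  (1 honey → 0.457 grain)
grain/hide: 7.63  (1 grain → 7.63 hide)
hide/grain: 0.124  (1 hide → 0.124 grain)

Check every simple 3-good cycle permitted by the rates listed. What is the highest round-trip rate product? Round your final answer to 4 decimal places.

honey→sheep→hide→honey: 1.67 × 2.37 × 0.297 = 1.17550
honey→loaf→grain→honey: 0.479 × 1.04 × 2.23 = 1.11090
honey→grain→hide→honey: 0.457 × 7.63 × 0.297 = 1.03561
honey→hide→grain→honey: 3.48 × 0.124 × 2.23 = 0.96229
Maximum is honey→sheep→hide→honey at 1.1755; arbitrage exists.

1.1755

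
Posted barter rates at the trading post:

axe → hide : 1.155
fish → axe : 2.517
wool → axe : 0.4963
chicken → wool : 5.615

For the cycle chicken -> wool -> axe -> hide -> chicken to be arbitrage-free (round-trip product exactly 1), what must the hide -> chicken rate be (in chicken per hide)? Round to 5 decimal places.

0.31069

Known legs of the cycle: 5.615 × 0.4963 × 1.155 = 3.2186667975
For no arbitrage the full-cycle product must be 1, so the missing rate is 1 / 3.2186667975 ≈ 0.3106876.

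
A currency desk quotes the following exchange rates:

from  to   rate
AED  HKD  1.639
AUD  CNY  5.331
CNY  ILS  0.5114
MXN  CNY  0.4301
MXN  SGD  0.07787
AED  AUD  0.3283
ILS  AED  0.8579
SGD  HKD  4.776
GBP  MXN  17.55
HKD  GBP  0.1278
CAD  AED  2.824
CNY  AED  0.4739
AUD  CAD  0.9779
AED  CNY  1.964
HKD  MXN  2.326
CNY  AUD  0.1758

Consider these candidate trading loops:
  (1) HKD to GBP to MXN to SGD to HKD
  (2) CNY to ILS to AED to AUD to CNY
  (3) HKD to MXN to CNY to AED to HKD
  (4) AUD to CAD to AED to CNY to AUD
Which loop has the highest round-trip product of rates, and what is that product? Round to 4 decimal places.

0.9535

(1) 0.1278 × 17.55 × 0.07787 × 4.776 = 0.83415
(2) 0.5114 × 0.8579 × 0.3283 × 5.331 = 0.76785
(3) 2.326 × 0.4301 × 0.4739 × 1.639 = 0.77704
(4) 0.9779 × 2.824 × 1.964 × 0.1758 = 0.95350
Highest is cycle (4) at 0.9535 (≤1, no arbitrage).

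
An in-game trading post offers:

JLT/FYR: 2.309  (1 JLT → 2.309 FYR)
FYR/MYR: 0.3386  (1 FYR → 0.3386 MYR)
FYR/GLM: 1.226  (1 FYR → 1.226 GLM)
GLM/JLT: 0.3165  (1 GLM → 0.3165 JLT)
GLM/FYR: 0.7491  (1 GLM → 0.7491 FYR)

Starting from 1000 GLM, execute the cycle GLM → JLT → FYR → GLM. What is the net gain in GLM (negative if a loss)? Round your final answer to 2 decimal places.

1000 GLM × 0.3165 = 316.5 JLT
316.5 JLT × 2.309 = 730.7985 FYR
730.7985 FYR × 1.226 = 895.958961 GLM
Net change: 895.958961 − 1000 = -104.041039 GLM

-104.04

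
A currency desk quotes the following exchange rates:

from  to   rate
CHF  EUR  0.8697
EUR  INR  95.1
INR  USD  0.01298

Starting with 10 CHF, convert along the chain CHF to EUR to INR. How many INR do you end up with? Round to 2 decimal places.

827.08

10 CHF × 0.8697 = 8.697 EUR
8.697 EUR × 95.1 = 827.0847 INR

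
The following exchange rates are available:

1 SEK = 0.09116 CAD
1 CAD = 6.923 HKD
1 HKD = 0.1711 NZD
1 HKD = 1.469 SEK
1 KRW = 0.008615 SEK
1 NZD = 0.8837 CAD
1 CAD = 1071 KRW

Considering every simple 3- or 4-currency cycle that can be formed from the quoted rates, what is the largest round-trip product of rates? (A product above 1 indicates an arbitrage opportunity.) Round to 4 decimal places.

HKD→NZD→CAD→HKD: 0.1711 × 0.8837 × 6.923 = 1.04677
HKD→SEK→CAD→HKD: 1.469 × 0.09116 × 6.923 = 0.92709
KRW→SEK→CAD→KRW: 0.008615 × 0.09116 × 1071 = 0.84110
Maximum is HKD→NZD→CAD→HKD at 1.0468; arbitrage exists.

1.0468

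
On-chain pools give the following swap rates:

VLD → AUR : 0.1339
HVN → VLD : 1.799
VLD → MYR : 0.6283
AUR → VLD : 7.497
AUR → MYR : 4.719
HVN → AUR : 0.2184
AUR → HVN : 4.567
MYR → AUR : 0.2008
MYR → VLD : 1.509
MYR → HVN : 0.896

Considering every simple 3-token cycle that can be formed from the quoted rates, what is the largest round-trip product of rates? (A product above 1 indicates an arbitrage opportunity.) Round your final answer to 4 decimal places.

HVN→VLD→AUR→HVN: 1.799 × 0.1339 × 4.567 = 1.10013
HVN→VLD→MYR→HVN: 1.799 × 0.6283 × 0.896 = 1.01276
VLD→AUR→MYR→VLD: 0.1339 × 4.719 × 1.509 = 0.95350
VLD→MYR→AUR→VLD: 0.6283 × 0.2008 × 7.497 = 0.94584
HVN→AUR→MYR→HVN: 0.2184 × 4.719 × 0.896 = 0.92344
Maximum is HVN→VLD→AUR→HVN at 1.1001; arbitrage exists.

1.1001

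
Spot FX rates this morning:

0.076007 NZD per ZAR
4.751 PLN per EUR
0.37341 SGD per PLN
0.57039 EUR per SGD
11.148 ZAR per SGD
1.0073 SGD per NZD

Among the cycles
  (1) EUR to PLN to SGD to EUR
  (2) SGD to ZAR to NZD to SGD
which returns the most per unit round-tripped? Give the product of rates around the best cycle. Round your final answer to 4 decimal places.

1.0119

(1) 4.751 × 0.37341 × 0.57039 = 1.01191
(2) 11.148 × 0.076007 × 1.0073 = 0.85351
Highest is cycle (1) at 1.0119 (>1, arbitrage).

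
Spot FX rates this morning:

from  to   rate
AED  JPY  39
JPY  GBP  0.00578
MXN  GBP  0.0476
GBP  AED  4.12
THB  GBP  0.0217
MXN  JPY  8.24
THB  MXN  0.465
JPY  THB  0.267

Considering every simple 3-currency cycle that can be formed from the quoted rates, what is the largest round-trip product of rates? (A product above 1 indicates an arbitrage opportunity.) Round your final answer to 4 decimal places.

JPY→THB→MXN→JPY: 0.267 × 0.465 × 8.24 = 1.02304
JPY→GBP→AED→JPY: 0.00578 × 4.12 × 39 = 0.92873
Maximum is JPY→THB→MXN→JPY at 1.0230; arbitrage exists.

1.0230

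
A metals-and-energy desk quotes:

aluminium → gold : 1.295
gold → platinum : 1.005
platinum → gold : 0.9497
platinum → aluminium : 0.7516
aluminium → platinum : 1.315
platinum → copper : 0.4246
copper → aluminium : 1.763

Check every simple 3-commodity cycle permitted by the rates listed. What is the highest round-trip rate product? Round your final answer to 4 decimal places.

platinum→copper→aluminium→platinum: 0.4246 × 1.763 × 1.315 = 0.98437
platinum→aluminium→gold→platinum: 0.7516 × 1.295 × 1.005 = 0.97819
Maximum is platinum→copper→aluminium→platinum at 0.9844; no arbitrage — every cycle loses value.

0.9844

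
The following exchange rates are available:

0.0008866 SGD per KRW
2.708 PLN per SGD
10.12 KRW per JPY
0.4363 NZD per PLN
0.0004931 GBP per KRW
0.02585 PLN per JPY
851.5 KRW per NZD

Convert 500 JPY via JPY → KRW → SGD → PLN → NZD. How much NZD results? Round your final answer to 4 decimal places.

5.3004

500 JPY × 10.12 = 5060 KRW
5060 KRW × 0.0008866 = 4.486196 SGD
4.486196 SGD × 2.708 = 12.148618768 PLN
12.148618768 PLN × 0.4363 = 5.3004423684784 NZD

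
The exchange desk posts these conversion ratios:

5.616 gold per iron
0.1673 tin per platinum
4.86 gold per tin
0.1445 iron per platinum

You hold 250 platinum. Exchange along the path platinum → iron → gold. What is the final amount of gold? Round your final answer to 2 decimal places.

250 platinum × 0.1445 = 36.125 iron
36.125 iron × 5.616 = 202.878 gold

202.88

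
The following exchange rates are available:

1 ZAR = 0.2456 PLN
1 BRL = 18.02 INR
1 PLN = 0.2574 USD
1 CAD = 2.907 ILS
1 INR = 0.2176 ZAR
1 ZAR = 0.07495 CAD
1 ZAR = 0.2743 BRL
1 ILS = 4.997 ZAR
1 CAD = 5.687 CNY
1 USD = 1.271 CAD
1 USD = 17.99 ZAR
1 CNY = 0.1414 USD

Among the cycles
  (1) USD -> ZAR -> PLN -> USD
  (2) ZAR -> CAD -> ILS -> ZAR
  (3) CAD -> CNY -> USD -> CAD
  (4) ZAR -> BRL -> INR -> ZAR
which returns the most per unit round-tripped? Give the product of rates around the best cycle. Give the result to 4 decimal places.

1.1373

(1) 17.99 × 0.2456 × 0.2574 = 1.13728
(2) 0.07495 × 2.907 × 4.997 = 1.08874
(3) 5.687 × 0.1414 × 1.271 = 1.02206
(4) 0.2743 × 18.02 × 0.2176 = 1.07557
Highest is cycle (1) at 1.1373 (>1, arbitrage).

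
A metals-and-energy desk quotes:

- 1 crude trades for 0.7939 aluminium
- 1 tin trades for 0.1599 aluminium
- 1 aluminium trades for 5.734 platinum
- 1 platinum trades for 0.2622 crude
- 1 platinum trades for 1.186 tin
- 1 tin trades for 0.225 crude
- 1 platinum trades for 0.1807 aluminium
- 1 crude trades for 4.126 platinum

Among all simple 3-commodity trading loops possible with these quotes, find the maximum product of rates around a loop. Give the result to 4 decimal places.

1.1936

platinum→crude→aluminium→platinum: 0.2622 × 0.7939 × 5.734 = 1.19359
platinum→tin→crude→platinum: 1.186 × 0.225 × 4.126 = 1.10102
platinum→tin→aluminium→platinum: 1.186 × 0.1599 × 5.734 = 1.08740
Maximum is platinum→crude→aluminium→platinum at 1.1936; arbitrage exists.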